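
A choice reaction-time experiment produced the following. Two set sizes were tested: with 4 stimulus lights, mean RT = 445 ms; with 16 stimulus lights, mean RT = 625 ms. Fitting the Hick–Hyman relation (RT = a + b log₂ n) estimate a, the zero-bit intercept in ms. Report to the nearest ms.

265 ms

The slope on a log₂ axis is (625 − 445) / (4 − 2) = 90 ms/bit.
a = RT₁ − b·log₂ n₁ = 445 − 90 × 2 = 265.000 ms.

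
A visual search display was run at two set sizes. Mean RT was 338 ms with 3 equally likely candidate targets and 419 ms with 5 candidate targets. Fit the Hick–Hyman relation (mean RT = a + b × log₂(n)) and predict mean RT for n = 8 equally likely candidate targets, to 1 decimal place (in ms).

RT is linear in log₂ n, so two points fix the line:
  b = (419 − 338) / (log₂ 5 − log₂ 3) = 81 / (2.3219 − 1.5850) = 109.910 ms/bit
  a = 338 − 109.910 × 1.5850 = 163.797 ms
Then RT(8) = 163.797 + 109.910 × log₂ 8 = 163.797 + 109.910 × 3 ≈ 493.527 ms.

493.5 ms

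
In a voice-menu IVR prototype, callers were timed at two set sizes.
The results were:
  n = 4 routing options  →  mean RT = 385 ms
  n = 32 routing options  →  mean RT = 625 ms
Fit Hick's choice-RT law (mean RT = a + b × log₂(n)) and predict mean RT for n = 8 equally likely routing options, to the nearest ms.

RT is linear in log₂ n, so two points fix the line:
  b = (625 − 385) / (log₂ 32 − log₂ 4) = 240 / (5 − 2) = 80 ms/bit
  a = 385 − 80 × 2 = 225 ms
Then RT(8) = 225 + 80 × log₂ 8 = 225 + 80 × 3 ≈ 465.000 ms.

465 ms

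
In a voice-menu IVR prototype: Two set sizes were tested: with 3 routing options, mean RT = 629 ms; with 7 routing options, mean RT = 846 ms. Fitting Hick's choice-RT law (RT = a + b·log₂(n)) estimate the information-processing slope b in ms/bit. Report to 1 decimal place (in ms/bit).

177.5 ms/bit

Slope: b = (846 − 629) / (log₂ 7 − log₂ 3) = 217/1.2224 = 177.521 ms/bit.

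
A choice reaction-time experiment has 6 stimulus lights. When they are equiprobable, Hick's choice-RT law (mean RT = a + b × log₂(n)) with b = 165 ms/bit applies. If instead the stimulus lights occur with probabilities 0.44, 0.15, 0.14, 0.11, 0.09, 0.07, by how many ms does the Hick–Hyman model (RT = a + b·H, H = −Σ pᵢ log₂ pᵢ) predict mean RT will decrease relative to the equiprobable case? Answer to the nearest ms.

54 ms

Equiprobable entropy H₀ = log₂ 6 = 2.5850 bits.
Skewed entropy H = −Σ pᵢ log₂ pᵢ = 2.2603 bits.
ΔRT = b·(H₀ − H) = 165 × 0.3247 = 53.57 ms.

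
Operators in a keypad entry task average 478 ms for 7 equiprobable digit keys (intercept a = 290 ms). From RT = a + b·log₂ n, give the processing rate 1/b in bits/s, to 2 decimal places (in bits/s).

14.93 bits/s

Choice component = 478 − 290 = 188 ms over log₂(7) = 2.8074 bits.
b = 188 / 2.8074 = 66.967 ms/bit, so 1/b = 14.933 bits/s.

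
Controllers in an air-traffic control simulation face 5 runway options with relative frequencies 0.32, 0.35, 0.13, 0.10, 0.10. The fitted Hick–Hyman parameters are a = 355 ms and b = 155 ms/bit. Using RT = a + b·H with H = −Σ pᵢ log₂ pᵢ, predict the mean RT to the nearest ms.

H = 0.32·log₂(1/0.32) + 0.35·log₂(1/0.35) + 0.13·log₂(1/0.13) + 0.10·log₂(1/0.10) + 0.10·log₂(1/0.10) = 2.1032 bits.
RT = 355 + 155 × 2.1032 = 680.99 ms.

681 ms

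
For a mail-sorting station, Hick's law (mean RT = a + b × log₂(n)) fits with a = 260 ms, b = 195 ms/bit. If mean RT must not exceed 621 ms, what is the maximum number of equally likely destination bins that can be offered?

Set 260 + 195·log₂ n ≤ 621 → log₂ n ≤ (621 − 260)/195 = 1.8513.
So n ≤ 2^1.8513 = 3.608; the largest integer n is 3.

3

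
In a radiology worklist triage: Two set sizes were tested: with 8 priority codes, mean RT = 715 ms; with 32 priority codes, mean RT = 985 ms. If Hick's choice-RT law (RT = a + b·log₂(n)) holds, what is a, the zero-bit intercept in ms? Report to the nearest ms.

310 ms

The slope on a log₂ axis is (985 − 715) / (5 − 3) = 135 ms/bit.
Intercept: a = 715 − 135·log₂(8) = 310.000 ms.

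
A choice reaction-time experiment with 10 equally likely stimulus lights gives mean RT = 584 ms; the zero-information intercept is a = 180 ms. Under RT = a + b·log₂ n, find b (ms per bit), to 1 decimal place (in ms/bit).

10 alternatives carry log₂ 10 = 3.3219 bits; the choice cost is 584 − 180 = 404 ms, so b = 404/3.3219 = 121.616 ms/bit.

121.6 ms/bit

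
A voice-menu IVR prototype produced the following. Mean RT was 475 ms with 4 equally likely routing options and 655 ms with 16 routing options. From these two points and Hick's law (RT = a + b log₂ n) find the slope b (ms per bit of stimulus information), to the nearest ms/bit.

90 ms/bit

b = (RT₂ − RT₁)/(log₂ n₂ − log₂ n₁) = (655 − 475)/(4 − 2) = 90 ms/bit.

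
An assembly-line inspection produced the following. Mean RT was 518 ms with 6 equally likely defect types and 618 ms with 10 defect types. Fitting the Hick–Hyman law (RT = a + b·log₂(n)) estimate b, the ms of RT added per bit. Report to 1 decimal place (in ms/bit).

Slope: b = (618 − 518) / (log₂ 10 − log₂ 6) = 100/0.7370 = 135.692 ms/bit.

135.7 ms/bit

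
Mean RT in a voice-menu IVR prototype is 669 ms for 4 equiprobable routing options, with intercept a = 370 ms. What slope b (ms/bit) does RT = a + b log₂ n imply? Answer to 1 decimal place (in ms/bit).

4 alternatives carry log₂ 4 = 2 bits; the choice cost is 669 − 370 = 299 ms, so b = 299/2 = 149.500 ms/bit.

149.5 ms/bit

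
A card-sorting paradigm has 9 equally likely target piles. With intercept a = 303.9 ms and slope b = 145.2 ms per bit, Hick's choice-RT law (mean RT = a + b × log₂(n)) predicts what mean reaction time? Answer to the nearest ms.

log₂(9) = 3.1699 bits, so RT = 303.9 + 145.2 × 3.1699 ≈ 764.173 ms.

764 ms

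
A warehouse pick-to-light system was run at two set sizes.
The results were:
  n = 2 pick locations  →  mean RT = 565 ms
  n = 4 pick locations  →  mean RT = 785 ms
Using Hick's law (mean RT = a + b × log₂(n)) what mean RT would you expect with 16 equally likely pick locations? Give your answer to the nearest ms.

1225 ms

RT is linear in log₂ n, so two points fix the line:
  b = (785 − 565) / (log₂ 4 − log₂ 2) = 220 / (2 − 1) = 220 ms/bit
  a = 565 − 220 × 1 = 345 ms
Then RT(16) = 345 + 220 × log₂ 16 = 345 + 220 × 4 ≈ 1225.000 ms.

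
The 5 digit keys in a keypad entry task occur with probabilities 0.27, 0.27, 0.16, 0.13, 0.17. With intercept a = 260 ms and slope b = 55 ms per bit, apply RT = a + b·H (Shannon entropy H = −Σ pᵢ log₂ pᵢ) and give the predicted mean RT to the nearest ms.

H = 0.27·log₂(1/0.27) + 0.27·log₂(1/0.27) + 0.16·log₂(1/0.16) + 0.13·log₂(1/0.13) + 0.17·log₂(1/0.17) = 2.2603 bits.
RT = 260 + 55 × 2.2603 = 384.32 ms.

384 ms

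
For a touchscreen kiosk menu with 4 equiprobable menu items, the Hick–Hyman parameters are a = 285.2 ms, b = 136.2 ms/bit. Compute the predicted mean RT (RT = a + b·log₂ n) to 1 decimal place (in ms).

557.6 ms

log₂(4) = 2 bits, so RT = 285.2 + 136.2 × 2 ≈ 557.600 ms.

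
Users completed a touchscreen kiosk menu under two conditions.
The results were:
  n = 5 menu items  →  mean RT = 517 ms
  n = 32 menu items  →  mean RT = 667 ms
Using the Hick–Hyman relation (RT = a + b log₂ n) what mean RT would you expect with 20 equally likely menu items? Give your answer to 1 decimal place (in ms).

629.0 ms

RT is linear in log₂ n, so two points fix the line:
  b = (667 − 517) / (log₂ 32 − log₂ 5) = 150 / (5 − 2.3219) = 56.010 ms/bit
  a = 517 − 56.010 × 2.3219 = 386.948 ms
Then RT(20) = 386.948 + 56.010 × log₂ 20 = 386.948 + 56.010 × 4.3219 ≈ 629.021 ms.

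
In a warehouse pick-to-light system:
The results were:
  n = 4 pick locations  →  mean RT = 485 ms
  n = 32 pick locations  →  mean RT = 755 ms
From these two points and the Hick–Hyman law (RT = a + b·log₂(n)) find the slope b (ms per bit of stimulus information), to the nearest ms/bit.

90 ms/bit

The slope on a log₂ axis is (755 − 485) / (5 − 2) = 90 ms/bit.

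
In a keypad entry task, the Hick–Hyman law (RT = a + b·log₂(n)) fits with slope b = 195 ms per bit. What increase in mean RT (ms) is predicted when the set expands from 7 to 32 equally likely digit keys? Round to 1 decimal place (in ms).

The intercept a cancels: ΔRT = b·(log₂ n₂ − log₂ n₁) = b·log₂(n₂/n₁).
log₂(32) − log₂(7) = 5 − 2.8074 = 2.1926.
ΔRT = 195 × 2.1926 = 427.566 ms.

427.6 ms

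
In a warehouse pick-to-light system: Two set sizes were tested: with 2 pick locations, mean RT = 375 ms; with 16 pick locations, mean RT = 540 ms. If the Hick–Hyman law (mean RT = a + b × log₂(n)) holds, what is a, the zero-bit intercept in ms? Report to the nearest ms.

b = (RT₂ − RT₁)/(log₂ n₂ − log₂ n₁) = (540 − 375)/(4 − 1) = 55 ms/bit.
a = RT₁ − b·log₂ n₁ = 375 − 55 × 1 = 320.000 ms.

320 ms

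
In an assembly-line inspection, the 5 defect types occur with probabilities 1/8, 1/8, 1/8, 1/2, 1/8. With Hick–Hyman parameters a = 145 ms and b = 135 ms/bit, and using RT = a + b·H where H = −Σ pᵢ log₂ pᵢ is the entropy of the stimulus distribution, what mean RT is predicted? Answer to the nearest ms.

H = −Σ pᵢ log₂ pᵢ = 0.125·3 + 0.125·3 + 0.125·3 + 0.5·1 + 0.125·3 = 2.000 bits.
RT = 145 + 135 × 2.000 = 415.00 ms.

415 ms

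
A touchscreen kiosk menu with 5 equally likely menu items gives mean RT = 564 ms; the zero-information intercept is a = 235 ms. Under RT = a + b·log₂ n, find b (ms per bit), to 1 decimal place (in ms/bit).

141.7 ms/bit

b = (564 − 235) / log₂(5) = 329 / 2.3219 = 141.693 ms/bit.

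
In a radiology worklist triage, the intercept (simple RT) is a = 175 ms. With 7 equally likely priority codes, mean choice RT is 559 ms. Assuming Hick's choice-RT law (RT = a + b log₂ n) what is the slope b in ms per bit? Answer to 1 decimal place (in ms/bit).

136.8 ms/bit

b = (559 − 175) / log₂(7) = 384 / 2.8074 = 136.784 ms/bit.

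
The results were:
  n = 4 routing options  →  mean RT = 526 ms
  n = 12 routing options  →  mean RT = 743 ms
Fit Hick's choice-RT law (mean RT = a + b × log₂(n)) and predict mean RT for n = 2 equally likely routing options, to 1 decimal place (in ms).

389.1 ms

Solve the two-equation system in a and b:
  b = (743 − 526) / (log₂ 12 − log₂ 4) = 217 / (3.5850 − 2) = 136.912 ms/bit
  a = 526 − 136.912 × 2 = 252.176 ms
Then RT(2) = 252.176 + 136.912 × log₂ 2 = 252.176 + 136.912 × 1 ≈ 389.088 ms.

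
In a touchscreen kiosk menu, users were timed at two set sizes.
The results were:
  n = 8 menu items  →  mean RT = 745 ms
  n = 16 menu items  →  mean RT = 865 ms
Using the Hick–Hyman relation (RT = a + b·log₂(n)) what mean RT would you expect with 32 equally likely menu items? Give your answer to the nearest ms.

985 ms

With log₂ n on the abscissa the relation is linear; from the two conditions:
  b = (865 − 745) / (log₂ 16 − log₂ 8) = 120 / (4 − 3) = 120 ms/bit
  a = 745 − 120 × 3 = 385 ms
Then RT(32) = 385 + 120 × log₂ 32 = 385 + 120 × 5 ≈ 985.000 ms.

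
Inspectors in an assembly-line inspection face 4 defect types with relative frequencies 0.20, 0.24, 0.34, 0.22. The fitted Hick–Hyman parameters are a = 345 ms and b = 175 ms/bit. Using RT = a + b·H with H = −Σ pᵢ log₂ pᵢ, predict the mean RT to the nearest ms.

689 ms

H = 0.20·log₂(1/0.20) + 0.24·log₂(1/0.24) + 0.34·log₂(1/0.34) + 0.22·log₂(1/0.22) = 1.9683 bits.
RT = 345 + 175 × 1.9683 = 689.45 ms.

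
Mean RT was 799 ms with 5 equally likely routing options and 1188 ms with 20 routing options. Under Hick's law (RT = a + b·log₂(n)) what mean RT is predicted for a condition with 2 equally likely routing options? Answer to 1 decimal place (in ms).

541.9 ms

With log₂ n on the abscissa the relation is linear; from the two conditions:
  b = (1188 − 799) / (log₂ 20 − log₂ 5) = 389 / (4.3219 − 2.3219) = 194.500 ms/bit
  a = 799 − 194.500 × 2.3219 = 347.385 ms
Then RT(2) = 347.385 + 194.500 × log₂ 2 = 347.385 + 194.500 × 1 ≈ 541.885 ms.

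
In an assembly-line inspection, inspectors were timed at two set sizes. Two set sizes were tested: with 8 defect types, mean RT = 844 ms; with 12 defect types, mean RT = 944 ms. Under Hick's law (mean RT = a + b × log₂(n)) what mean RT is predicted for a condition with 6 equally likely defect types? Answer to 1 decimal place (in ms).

773.0 ms

Solve the two-equation system in a and b:
  b = (944 − 844) / (log₂ 12 − log₂ 8) = 100 / (3.5850 − 3) = 170.951 ms/bit
  a = 844 − 170.951 × 3 = 331.147 ms
Then RT(6) = 331.147 + 170.951 × log₂ 6 = 331.147 + 170.951 × 2.5850 ≈ 773.049 ms.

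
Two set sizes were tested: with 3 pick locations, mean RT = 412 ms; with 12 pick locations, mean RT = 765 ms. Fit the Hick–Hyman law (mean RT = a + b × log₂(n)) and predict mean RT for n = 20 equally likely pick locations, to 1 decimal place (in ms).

Solve the two-equation system in a and b:
  b = (765 − 412) / (log₂ 12 − log₂ 3) = 353 / (3.5850 − 1.5850) = 176.500 ms/bit
  a = 412 − 176.500 × 1.5850 = 132.254 ms
Then RT(20) = 132.254 + 176.500 × log₂ 20 = 132.254 + 176.500 × 4.3219 ≈ 895.074 ms.

895.1 ms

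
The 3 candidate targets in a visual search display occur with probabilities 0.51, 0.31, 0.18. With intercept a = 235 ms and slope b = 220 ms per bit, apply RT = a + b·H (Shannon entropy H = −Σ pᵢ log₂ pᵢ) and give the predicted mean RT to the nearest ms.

557 ms

Entropy contributions −pᵢ log₂ pᵢ: 0.4954, 0.5238, 0.4453; sum H = 1.4645 bits.
RT = a + bH = 235 + 220·1.4645 = 557.20 ms.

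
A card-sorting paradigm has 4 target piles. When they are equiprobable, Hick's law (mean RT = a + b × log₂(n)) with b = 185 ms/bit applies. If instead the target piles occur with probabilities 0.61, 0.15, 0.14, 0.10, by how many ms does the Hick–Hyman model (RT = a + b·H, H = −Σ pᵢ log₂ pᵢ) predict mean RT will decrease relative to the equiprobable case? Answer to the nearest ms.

Equiprobable entropy H₀ = log₂ 4 = 2.0000 bits.
Skewed entropy H = −Σ pᵢ log₂ pᵢ = 1.5749 bits.
ΔRT = b·(H₀ − H) = 185 × 0.4251 = 78.65 ms.

79 ms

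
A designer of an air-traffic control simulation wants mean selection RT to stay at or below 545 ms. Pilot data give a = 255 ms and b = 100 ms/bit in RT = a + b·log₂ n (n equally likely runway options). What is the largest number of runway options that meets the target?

Set 255 + 100·log₂ n ≤ 545 → log₂ n ≤ (545 − 255)/100 = 2.9000.
So n ≤ 2^2.9000 = 7.464; the largest integer n is 7.

7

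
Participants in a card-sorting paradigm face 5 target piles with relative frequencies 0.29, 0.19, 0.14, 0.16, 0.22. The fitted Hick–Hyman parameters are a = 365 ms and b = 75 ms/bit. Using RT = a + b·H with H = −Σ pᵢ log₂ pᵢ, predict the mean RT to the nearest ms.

536 ms

Entropy contributions −pᵢ log₂ pᵢ: 0.5179, 0.4552, 0.3971, 0.4230, 0.4806; sum H = 2.2738 bits.
RT = a + bH = 365 + 75·2.2738 = 535.54 ms.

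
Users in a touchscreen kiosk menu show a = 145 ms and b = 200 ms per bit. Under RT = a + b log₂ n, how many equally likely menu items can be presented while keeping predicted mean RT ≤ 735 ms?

200·log₂ n ≤ 735 − 145 = 590, giving log₂ n ≤ 2.9500 and n ≤ 7.727. The largest whole number is 7.

7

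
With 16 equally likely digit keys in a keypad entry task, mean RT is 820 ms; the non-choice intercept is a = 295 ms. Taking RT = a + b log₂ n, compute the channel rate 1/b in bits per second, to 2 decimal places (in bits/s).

7.62 bits/s

b = (820 − 295)/log₂ 16 = 525/4 = 131.250 ms per bit = 0.13125 s/bit; the reciprocal is 7.619 bits/s.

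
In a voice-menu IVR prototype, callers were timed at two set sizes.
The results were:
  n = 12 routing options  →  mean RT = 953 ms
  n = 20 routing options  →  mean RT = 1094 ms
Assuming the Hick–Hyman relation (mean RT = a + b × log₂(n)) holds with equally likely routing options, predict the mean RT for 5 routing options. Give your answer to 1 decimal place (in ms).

Fit slope and intercept:
  b = (1094 − 953) / (log₂ 20 − log₂ 12) = 141 / (4.3219 − 3.5850) = 191.325 ms/bit
  a = 953 − 191.325 × 3.5850 = 267.107 ms
Then RT(5) = 267.107 + 191.325 × log₂ 5 = 267.107 + 191.325 × 2.3219 ≈ 711.350 ms.

711.3 ms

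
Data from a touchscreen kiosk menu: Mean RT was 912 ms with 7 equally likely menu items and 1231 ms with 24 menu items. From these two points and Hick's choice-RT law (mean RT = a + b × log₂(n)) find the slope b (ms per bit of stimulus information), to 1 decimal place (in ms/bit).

Slope: b = (1231 − 912) / (log₂ 24 − log₂ 7) = 319/1.7776 = 179.455 ms/bit.

179.5 ms/bit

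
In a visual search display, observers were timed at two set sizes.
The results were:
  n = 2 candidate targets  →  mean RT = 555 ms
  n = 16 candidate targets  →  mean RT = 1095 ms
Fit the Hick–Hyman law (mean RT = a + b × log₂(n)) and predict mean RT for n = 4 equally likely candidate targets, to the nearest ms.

Solve the two-equation system in a and b:
  b = (1095 − 555) / (log₂ 16 − log₂ 2) = 540 / (4 − 1) = 180 ms/bit
  a = 555 − 180 × 1 = 375 ms
Then RT(4) = 375 + 180 × log₂ 4 = 375 + 180 × 2 ≈ 735.000 ms.

735 ms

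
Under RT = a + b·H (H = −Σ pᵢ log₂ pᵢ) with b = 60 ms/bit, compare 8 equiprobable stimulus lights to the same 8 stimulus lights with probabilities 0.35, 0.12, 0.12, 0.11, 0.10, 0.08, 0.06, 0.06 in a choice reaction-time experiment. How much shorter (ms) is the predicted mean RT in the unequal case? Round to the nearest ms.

16 ms

The RT saving is b·ΔH. Equiprobable H₀ = log₂(8) = 3.0000 bits; with the given probabilities H = 2.7253 bits.
b·(H₀ − H) = 60 × (3.0000 − 2.7253) = 16.48 ms.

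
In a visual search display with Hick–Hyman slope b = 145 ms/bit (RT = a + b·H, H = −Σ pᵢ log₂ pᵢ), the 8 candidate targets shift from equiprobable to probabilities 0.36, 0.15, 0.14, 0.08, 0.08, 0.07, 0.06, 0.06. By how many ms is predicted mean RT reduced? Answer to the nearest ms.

47 ms

The RT saving is b·ΔH. Equiprobable H₀ = log₂(8) = 3.0000 bits; with the given probabilities H = 2.6769 bits.
b·(H₀ − H) = 145 × (3.0000 − 2.6769) = 46.85 ms.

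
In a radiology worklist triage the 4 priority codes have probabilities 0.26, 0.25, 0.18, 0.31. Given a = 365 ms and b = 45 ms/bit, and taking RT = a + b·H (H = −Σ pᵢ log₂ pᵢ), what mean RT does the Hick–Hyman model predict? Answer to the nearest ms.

454 ms

H = 0.26·log₂(1/0.26) + 0.25·log₂(1/0.25) + 0.18·log₂(1/0.18) + 0.31·log₂(1/0.31) = 1.9744 bits.
RT = 365 + 45 × 1.9744 = 453.85 ms.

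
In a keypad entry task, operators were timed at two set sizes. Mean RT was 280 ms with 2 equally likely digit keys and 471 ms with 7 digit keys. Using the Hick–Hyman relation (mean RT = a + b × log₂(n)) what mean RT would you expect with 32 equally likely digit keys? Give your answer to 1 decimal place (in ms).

702.7 ms

RT is linear in log₂ n, so two points fix the line:
  b = (471 − 280) / (log₂ 7 − log₂ 2) = 191 / (2.8074 − 1) = 105.679 ms/bit
  a = 280 − 105.679 × 1 = 174.321 ms
Then RT(32) = 174.321 + 105.679 × log₂ 32 = 174.321 + 105.679 × 5 ≈ 702.717 ms.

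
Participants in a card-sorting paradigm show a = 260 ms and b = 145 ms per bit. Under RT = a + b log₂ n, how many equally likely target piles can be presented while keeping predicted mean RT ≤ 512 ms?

3

145·log₂ n ≤ 512 − 260 = 252, giving log₂ n ≤ 1.7379 and n ≤ 3.336. The largest whole number is 3.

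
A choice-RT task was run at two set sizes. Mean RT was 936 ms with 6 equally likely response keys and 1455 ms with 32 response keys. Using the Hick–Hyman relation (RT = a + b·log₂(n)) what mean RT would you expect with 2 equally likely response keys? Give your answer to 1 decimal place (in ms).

595.4 ms

With log₂ n on the abscissa the relation is linear; from the two conditions:
  b = (1455 − 936) / (log₂ 32 − log₂ 6) = 519 / (5 − 2.5850) = 214.903 ms/bit
  a = 936 − 214.903 × 2.5850 = 380.483 ms
Then RT(2) = 380.483 + 214.903 × log₂ 2 = 380.483 + 214.903 × 1 ≈ 595.386 ms.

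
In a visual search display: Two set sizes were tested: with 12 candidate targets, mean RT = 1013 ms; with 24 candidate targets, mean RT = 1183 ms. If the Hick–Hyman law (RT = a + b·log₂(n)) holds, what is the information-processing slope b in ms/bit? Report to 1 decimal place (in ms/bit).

The slope on a log₂ axis is (1183 − 1013) / (4.5850 − 3.5850) = 170.000 ms/bit.

170.0 ms/bit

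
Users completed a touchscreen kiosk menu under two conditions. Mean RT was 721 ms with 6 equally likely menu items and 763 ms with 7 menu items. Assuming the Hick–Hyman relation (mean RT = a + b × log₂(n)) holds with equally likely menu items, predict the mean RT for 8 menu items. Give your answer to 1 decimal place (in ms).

799.4 ms

RT is linear in log₂ n, so two points fix the line:
  b = (763 − 721) / (log₂ 7 − log₂ 6) = 42 / (2.8074 − 2.5850) = 188.855 ms/bit
  a = 721 − 188.855 × 2.5850 = 232.816 ms
Then RT(8) = 232.816 + 188.855 × log₂ 8 = 232.816 + 188.855 × 3 ≈ 799.382 ms.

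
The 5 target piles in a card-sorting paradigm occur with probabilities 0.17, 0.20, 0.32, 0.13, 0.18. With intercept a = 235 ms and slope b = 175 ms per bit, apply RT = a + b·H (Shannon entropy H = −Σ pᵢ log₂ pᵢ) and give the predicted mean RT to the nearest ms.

H = 0.17·log₂(1/0.17) + 0.20·log₂(1/0.20) + 0.32·log₂(1/0.32) + 0.13·log₂(1/0.13) + 0.18·log₂(1/0.18) = 2.2530 bits.
RT = 235 + 175 × 2.2530 = 629.27 ms.

629 ms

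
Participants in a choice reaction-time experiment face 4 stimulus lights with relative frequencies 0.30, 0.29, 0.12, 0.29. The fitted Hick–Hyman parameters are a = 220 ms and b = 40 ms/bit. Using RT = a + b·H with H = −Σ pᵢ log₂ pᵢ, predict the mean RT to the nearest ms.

297 ms

H = 0.30·log₂(1/0.30) + 0.29·log₂(1/0.29) + 0.12·log₂(1/0.12) + 0.29·log₂(1/0.29) = 1.9240 bits.
RT = 220 + 40 × 1.9240 = 296.96 ms.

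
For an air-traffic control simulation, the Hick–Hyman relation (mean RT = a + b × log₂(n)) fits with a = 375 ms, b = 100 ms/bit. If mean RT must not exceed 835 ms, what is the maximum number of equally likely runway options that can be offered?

24

Set 375 + 100·log₂ n ≤ 835 → log₂ n ≤ (835 − 375)/100 = 4.6000.
So n ≤ 2^4.6000 = 24.251; the largest integer n is 24.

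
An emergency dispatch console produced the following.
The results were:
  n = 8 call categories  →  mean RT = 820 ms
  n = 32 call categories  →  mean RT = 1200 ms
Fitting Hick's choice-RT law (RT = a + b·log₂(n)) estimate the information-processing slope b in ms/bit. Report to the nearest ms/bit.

190 ms/bit

Slope: b = (1200 − 820) / (log₂ 32 − log₂ 8) = 380/2.0000 = 190 ms/bit.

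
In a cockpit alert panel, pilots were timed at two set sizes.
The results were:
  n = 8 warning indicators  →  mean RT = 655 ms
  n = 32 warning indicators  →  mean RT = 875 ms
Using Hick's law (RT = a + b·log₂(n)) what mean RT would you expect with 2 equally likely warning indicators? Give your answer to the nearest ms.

With log₂ n on the abscissa the relation is linear; from the two conditions:
  b = (875 − 655) / (log₂ 32 − log₂ 8) = 220 / (5 − 3) = 110 ms/bit
  a = 655 − 110 × 3 = 325 ms
Then RT(2) = 325 + 110 × log₂ 2 = 325 + 110 × 1 ≈ 435.000 ms.

435 ms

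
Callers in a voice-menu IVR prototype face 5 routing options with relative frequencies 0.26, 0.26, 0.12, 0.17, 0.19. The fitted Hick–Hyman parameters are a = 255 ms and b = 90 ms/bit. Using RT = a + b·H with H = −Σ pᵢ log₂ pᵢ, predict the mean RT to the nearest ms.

459 ms

Entropy contributions −pᵢ log₂ pᵢ: 0.5053, 0.5053, 0.3671, 0.4346, 0.4552; sum H = 2.2675 bits.
RT = a + bH = 255 + 90·2.2675 = 459.07 ms.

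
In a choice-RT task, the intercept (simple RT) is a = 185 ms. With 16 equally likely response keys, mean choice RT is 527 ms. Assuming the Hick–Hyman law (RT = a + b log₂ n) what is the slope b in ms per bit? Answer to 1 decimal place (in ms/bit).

b = (527 − 185) / log₂(16) = 342 / 4 = 85.500 ms/bit.

85.5 ms/bit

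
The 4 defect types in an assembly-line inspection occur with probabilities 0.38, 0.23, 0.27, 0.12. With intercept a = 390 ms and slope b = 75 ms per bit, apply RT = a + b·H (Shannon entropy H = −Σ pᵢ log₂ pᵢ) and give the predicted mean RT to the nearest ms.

H = 0.38·log₂(1/0.38) + 0.23·log₂(1/0.23) + 0.27·log₂(1/0.27) + 0.12·log₂(1/0.12) = 1.8952 bits.
RT = 390 + 75 × 1.8952 = 532.14 ms.

532 ms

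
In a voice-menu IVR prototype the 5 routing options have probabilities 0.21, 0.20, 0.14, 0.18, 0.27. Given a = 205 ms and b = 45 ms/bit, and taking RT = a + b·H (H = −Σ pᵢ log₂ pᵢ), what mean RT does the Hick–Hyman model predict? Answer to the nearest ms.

H = 0.21·log₂(1/0.21) + 0.20·log₂(1/0.20) + 0.14·log₂(1/0.14) + 0.18·log₂(1/0.18) + 0.27·log₂(1/0.27) = 2.2896 bits.
RT = 205 + 45 × 2.2896 = 308.03 ms.

308 ms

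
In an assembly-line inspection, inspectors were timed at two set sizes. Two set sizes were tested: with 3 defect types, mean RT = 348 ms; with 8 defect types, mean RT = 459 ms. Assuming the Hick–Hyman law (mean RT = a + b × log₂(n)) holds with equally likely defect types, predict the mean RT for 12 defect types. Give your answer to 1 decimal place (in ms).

504.9 ms

With log₂ n on the abscissa the relation is linear; from the two conditions:
  b = (459 − 348) / (log₂ 8 − log₂ 3) = 111 / (3 − 1.5850) = 78.443 ms/bit
  a = 348 − 78.443 × 1.5850 = 223.671 ms
Then RT(12) = 223.671 + 78.443 × log₂ 12 = 223.671 + 78.443 × 3.5850 ≈ 504.886 ms.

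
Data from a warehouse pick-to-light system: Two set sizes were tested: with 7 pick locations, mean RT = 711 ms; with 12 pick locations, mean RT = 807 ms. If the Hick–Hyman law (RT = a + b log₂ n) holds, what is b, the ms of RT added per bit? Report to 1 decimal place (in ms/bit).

Slope: b = (807 − 711) / (log₂ 12 − log₂ 7) = 96/0.7776 = 123.456 ms/bit.

123.5 ms/bit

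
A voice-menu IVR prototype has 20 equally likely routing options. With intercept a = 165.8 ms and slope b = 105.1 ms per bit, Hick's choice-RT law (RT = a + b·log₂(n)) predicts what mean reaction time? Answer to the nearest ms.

620 ms

log₂(20) = 4.3219 bits, so RT = 165.8 + 105.1 × 4.3219 ≈ 620.035 ms.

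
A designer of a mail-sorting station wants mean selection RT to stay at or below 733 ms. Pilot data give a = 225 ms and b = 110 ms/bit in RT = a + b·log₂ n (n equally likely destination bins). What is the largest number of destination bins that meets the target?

24

110·log₂ n ≤ 733 − 225 = 508, giving log₂ n ≤ 4.6182 and n ≤ 24.559. The largest whole number is 24.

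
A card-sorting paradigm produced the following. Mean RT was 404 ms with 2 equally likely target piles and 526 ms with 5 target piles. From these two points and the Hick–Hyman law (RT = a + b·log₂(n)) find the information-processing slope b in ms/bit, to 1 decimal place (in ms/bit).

Slope: b = (526 − 404) / (log₂ 5 − log₂ 2) = 122/1.3219 = 92.289 ms/bit.

92.3 ms/bit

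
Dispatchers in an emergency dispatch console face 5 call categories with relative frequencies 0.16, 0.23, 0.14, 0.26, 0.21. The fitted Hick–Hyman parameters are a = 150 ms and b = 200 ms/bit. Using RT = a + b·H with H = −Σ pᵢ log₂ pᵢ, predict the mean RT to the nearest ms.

607 ms

Entropy contributions −pᵢ log₂ pᵢ: 0.4230, 0.4877, 0.3971, 0.5053, 0.4728; sum H = 2.2859 bits.
RT = a + bH = 150 + 200·2.2859 = 607.18 ms.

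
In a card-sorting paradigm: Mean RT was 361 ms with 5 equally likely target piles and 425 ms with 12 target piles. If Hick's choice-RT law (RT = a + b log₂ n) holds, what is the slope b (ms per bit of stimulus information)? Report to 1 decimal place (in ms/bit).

The slope on a log₂ axis is (425 − 361) / (3.5850 − 2.3219) = 50.672 ms/bit.

50.7 ms/bit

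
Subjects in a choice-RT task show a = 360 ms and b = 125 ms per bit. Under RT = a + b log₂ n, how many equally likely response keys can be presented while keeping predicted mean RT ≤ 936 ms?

Information budget: (936 − 360)/125 = 4.6080 bits, so n ≤ 2^4.6080 = 24.386 → at most 24.

24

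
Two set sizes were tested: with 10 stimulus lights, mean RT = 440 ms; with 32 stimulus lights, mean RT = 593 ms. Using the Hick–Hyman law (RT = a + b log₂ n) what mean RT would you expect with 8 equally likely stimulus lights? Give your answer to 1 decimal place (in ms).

Solve the two-equation system in a and b:
  b = (593 − 440) / (log₂ 32 − log₂ 10) = 153 / (5 − 3.3219) = 91.176 ms/bit
  a = 440 − 91.176 × 3.3219 = 137.120 ms
Then RT(8) = 137.120 + 91.176 × log₂ 8 = 137.120 + 91.176 × 3 ≈ 410.648 ms.

410.6 ms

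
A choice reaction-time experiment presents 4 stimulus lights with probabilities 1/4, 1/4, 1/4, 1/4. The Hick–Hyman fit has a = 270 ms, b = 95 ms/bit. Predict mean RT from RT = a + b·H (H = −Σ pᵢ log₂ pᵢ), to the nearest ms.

Each term −pᵢ log₂ pᵢ: 0.25·2 + 0.25·2 + 0.25·2 + 0.25·2; summed, H = 2.000 bits.
Mean RT = a + bH = 270 + 95·2.000 = 460.00 ms.

460 ms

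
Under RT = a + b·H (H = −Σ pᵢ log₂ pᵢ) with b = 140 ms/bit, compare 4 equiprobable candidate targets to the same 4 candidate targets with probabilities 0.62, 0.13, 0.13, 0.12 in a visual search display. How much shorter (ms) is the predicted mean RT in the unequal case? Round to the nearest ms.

Equiprobable entropy H₀ = log₂ 4 = 2.0000 bits.
Skewed entropy H = −Σ pᵢ log₂ pᵢ = 1.5599 bits.
ΔRT = b·(H₀ − H) = 140 × 0.4401 = 61.61 ms.

62 ms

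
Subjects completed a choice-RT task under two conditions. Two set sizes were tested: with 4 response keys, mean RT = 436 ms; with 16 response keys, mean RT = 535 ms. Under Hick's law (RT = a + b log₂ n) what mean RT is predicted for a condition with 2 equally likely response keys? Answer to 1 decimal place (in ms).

Fit slope and intercept:
  b = (535 − 436) / (log₂ 16 − log₂ 4) = 99 / (4 − 2) = 49.500 ms/bit
  a = 436 − 49.500 × 2 = 337.000 ms
Then RT(2) = 337.000 + 49.500 × log₂ 2 = 337.000 + 49.500 × 1 ≈ 386.500 ms.

386.5 ms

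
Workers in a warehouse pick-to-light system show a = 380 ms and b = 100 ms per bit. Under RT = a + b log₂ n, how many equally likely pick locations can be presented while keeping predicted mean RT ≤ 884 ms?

32

Set 380 + 100·log₂ n ≤ 884 → log₂ n ≤ (884 − 380)/100 = 5.0400.
So n ≤ 2^5.0400 = 32.900; the largest integer n is 32.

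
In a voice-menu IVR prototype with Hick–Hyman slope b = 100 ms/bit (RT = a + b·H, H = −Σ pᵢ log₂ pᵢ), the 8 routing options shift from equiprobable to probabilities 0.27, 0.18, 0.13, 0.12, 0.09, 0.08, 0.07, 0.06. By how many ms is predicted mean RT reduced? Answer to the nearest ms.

18 ms

The RT saving is b·ΔH. Equiprobable H₀ = log₂(8) = 3.0000 bits; with the given probabilities H = 2.8213 bits.
b·(H₀ − H) = 100 × (3.0000 − 2.8213) = 17.87 ms.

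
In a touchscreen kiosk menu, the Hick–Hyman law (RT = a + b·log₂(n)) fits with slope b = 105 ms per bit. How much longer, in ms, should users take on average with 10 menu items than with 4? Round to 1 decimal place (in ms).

138.8 ms

Only the slope matters, since a is common to both: ΔRT = b·log₂(n₂/n₁).
log₂(10) − log₂(4) = 3.3219 − 2 = 1.3219.
ΔRT = 105 × 1.3219 = 138.802 ms.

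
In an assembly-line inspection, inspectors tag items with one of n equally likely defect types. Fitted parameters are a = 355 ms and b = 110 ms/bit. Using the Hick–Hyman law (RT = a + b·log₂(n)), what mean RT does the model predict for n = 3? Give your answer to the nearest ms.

529 ms

log₂(3) = 1.5850 bits, so RT = 355 + 110 × 1.5850 ≈ 529.346 ms.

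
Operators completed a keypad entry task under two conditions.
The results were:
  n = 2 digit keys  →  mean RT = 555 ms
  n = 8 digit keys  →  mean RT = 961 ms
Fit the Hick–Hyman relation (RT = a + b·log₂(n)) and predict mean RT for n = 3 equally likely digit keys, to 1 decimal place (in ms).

673.7 ms

With log₂ n on the abscissa the relation is linear; from the two conditions:
  b = (961 − 555) / (log₂ 8 − log₂ 2) = 406 / (3 − 1) = 203.000 ms/bit
  a = 555 − 203.000 × 1 = 352.000 ms
Then RT(3) = 352.000 + 203.000 × log₂ 3 = 352.000 + 203.000 × 1.5850 ≈ 673.747 ms.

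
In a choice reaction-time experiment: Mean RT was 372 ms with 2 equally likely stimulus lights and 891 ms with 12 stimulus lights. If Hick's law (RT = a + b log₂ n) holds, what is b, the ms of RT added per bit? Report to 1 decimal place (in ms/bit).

b = (RT₂ − RT₁)/(log₂ n₂ − log₂ n₁) = (891 − 372)/(3.5850 − 1) = 200.777 ms/bit.

200.8 ms/bit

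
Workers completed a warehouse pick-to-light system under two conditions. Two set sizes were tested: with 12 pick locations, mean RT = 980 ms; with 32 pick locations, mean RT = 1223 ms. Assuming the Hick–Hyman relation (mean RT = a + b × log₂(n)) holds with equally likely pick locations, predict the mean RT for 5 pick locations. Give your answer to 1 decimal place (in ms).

763.1 ms

Solve the two-equation system in a and b:
  b = (1223 − 980) / (log₂ 32 − log₂ 12) = 243 / (5 − 3.5850) = 171.727 ms/bit
  a = 980 − 171.727 × 3.5850 = 364.366 ms
Then RT(5) = 364.366 + 171.727 × log₂ 5 = 364.366 + 171.727 × 2.3219 ≈ 763.103 ms.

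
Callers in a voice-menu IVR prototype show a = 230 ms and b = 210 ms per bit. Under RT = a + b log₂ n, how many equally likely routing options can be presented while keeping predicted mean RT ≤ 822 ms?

210·log₂ n ≤ 822 − 230 = 592, giving log₂ n ≤ 2.8190 and n ≤ 7.057. The largest whole number is 7.

7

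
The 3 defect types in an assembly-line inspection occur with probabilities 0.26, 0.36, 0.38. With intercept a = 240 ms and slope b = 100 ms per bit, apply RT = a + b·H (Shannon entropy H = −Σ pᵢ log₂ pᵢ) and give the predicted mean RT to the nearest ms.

Entropy contributions −pᵢ log₂ pᵢ: 0.5053, 0.5306, 0.5305; sum H = 1.5664 bits.
RT = a + bH = 240 + 100·1.5664 = 396.64 ms.

397 ms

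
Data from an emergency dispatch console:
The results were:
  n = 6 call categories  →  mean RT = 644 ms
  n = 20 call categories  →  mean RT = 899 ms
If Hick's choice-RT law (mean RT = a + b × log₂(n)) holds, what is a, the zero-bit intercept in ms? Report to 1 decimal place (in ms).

Slope: b = (899 − 644) / (log₂ 20 − log₂ 6) = 255/1.7370 = 146.808 ms/bit.
Intercept: a = 644 − 146.808·log₂(6) = 264.507 ms.

264.5 ms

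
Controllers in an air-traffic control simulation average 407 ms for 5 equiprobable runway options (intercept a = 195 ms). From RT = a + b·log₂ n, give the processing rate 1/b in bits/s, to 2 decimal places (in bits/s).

10.95 bits/s

Choice component = 407 − 195 = 212 ms over log₂(5) = 2.3219 bits.
b = 212 / 2.3219 = 91.303 ms/bit, so 1/b = 10.952 bits/s.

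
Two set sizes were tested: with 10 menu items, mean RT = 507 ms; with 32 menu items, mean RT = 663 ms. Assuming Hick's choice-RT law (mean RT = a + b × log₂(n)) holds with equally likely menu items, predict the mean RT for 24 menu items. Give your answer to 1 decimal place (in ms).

624.4 ms

Solve the two-equation system in a and b:
  b = (663 − 507) / (log₂ 32 − log₂ 10) = 156 / (5 − 3.3219) = 92.964 ms/bit
  a = 507 − 92.964 × 3.3219 = 198.181 ms
Then RT(24) = 198.181 + 92.964 × log₂ 24 = 198.181 + 92.964 × 4.5850 ≈ 624.417 ms.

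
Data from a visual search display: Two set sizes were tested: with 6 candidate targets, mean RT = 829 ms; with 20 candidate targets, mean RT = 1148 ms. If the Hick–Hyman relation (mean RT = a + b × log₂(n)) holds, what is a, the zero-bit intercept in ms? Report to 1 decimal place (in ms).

Slope: b = (1148 − 829) / (log₂ 20 − log₂ 6) = 319/1.7370 = 183.654 ms/bit.
a = RT₁ − b·log₂ n₁ = 829 − 183.654 × 2.5850 = 354.262 ms.

354.3 ms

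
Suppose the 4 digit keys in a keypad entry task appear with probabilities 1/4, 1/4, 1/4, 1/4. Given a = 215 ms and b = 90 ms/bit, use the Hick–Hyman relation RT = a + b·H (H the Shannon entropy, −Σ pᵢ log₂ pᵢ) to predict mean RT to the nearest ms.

395 ms

H = −Σ pᵢ log₂ pᵢ = 0.25·2 + 0.25·2 + 0.25·2 + 0.25·2 = 2.000 bits.
RT = 215 + 90 × 2.000 = 395.00 ms.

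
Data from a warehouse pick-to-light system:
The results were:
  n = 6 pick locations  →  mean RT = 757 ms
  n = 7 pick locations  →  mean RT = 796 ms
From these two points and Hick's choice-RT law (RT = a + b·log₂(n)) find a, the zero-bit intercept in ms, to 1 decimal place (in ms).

303.7 ms

Slope: b = (796 − 757) / (log₂ 7 − log₂ 6) = 39/0.2224 = 175.366 ms/bit.
Intercept: a = 757 − 175.366·log₂(6) = 303.686 ms.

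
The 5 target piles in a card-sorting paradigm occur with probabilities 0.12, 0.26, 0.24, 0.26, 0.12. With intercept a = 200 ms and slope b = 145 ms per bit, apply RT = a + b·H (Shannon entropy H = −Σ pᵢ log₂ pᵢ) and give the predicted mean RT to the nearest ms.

525 ms

H = 0.12·log₂(1/0.12) + 0.26·log₂(1/0.26) + 0.24·log₂(1/0.24) + 0.26·log₂(1/0.26) + 0.12·log₂(1/0.12) = 2.2388 bits.
RT = 200 + 145 × 2.2388 = 524.63 ms.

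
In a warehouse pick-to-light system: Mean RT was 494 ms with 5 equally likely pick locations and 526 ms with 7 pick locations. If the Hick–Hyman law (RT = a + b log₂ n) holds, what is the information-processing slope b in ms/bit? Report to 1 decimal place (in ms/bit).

Slope: b = (526 − 494) / (log₂ 7 − log₂ 5) = 32/0.4854 = 65.921 ms/bit.

65.9 ms/bit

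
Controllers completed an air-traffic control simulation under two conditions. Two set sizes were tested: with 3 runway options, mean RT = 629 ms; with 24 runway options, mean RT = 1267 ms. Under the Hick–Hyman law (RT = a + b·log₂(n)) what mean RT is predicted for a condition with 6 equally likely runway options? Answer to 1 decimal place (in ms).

841.7 ms

Fit slope and intercept:
  b = (1267 − 629) / (log₂ 24 − log₂ 3) = 638 / (4.5850 − 1.5850) = 212.667 ms/bit
  a = 629 − 212.667 × 1.5850 = 291.931 ms
Then RT(6) = 291.931 + 212.667 × log₂ 6 = 291.931 + 212.667 × 2.5850 ≈ 841.667 ms.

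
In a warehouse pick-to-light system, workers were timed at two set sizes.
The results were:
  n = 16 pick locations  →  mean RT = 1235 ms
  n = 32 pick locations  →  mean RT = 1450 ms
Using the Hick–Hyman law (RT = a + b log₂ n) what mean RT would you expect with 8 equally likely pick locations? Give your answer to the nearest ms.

1020 ms

With log₂ n on the abscissa the relation is linear; from the two conditions:
  b = (1450 − 1235) / (log₂ 32 − log₂ 16) = 215 / (5 − 4) = 215 ms/bit
  a = 1235 − 215 × 4 = 375 ms
Then RT(8) = 375 + 215 × log₂ 8 = 375 + 215 × 3 ≈ 1020.000 ms.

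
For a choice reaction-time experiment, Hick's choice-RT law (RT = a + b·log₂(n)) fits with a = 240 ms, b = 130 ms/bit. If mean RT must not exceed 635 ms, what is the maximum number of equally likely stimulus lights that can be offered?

8

130·log₂ n ≤ 635 − 240 = 395, giving log₂ n ≤ 3.0385 and n ≤ 8.216. The largest whole number is 8.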